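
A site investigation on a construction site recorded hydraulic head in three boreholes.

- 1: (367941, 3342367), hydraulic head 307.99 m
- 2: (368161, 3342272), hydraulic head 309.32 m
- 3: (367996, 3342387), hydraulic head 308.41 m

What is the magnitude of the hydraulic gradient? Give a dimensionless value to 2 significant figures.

0.0072

Differences from 1: to 2 (Δx, Δy, Δh) = (220, -95, +1.33); to 3 = (55, 20, +0.42).
Determinant of the coordinate differences = 220·20 − 55·(-95) = 9625.
∂h/∂x = [(+1.33)·20 − (+0.42)·(-95)] / 9625 = +0.006909
∂h/∂y = [220·(+0.42) − 55·(+1.33)] / 9625 = +0.002000
|∇h| = √(0.006909² + 0.002000²) = 0.007193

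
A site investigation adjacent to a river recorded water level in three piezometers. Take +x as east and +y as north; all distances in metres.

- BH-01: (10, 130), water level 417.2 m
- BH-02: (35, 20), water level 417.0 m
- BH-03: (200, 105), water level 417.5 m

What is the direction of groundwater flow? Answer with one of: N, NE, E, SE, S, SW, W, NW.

SW

Taking BH-01 as reference: BH-02−BH-01 = (25, -110, -0.2); BH-03−BH-01 = (190, -25, +0.3).
Solve a·Δx + b·Δy = Δh: det = 25·(-25) − 190·(-110) = 20275.
∂h/∂x = [(-0.2)·(-25) − (+0.3)·(-110)] / 20275 = +0.001874
∂h/∂y = [25·(+0.3) − 190·(-0.2)] / 20275 = +0.002244
Flow = −∇h = (-0.001874 east, -0.002244 north), which points southwest.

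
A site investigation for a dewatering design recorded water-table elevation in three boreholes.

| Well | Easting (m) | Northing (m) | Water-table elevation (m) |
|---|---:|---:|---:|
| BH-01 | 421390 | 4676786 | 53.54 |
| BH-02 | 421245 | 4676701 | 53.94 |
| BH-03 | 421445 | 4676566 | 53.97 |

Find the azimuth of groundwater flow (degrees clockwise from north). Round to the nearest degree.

031°

Differences from BH-01: to BH-02 (Δx, Δy, Δh) = (-145, -85, +0.40); to BH-03 = (55, -220, +0.43).
Determinant of the coordinate differences = (-145)·(-220) − 55·(-85) = 36575.
∂h/∂x = [(+0.40)·(-220) − (+0.43)·(-85)] / 36575 = -0.001407
∂h/∂y = [(-145)·(+0.43) − 55·(+0.40)] / 36575 = -0.002306
Flow direction (−∇h) has components (+0.001407 E, +0.002306 N).
Azimuth = atan2(E, N) = atan2(+0.001407, +0.002306) = 31.4° ≈ 031°.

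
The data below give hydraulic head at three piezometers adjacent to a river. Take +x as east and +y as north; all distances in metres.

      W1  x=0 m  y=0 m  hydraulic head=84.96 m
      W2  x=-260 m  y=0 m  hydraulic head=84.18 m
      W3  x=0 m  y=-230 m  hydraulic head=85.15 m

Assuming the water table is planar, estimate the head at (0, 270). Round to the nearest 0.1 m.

∂h/∂x = (84.18 − 84.96) / (-260 − 0) = +0.003000
∂h/∂y = (85.15 − 84.96) / (-230 − 0) = -0.0008261
h(0, 270) = 84.96 + (+0.003000)·(0) + (-0.0008261)·(270) = 84.96 +0.000 -0.223 = 84.737 m.

84.7 m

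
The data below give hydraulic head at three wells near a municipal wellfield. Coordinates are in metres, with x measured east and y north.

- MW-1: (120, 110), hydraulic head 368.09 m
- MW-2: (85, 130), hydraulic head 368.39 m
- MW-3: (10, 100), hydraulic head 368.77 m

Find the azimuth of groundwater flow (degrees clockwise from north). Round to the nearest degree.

119°

Taking MW-1 as reference: MW-2−MW-1 = (-35, 20, +0.30); MW-3−MW-1 = (-110, -10, +0.68).
Determinant of the coordinate differences = (-35)·(-10) − (-110)·20 = 2550.
∂h/∂x = [(+0.30)·(-10) − (+0.68)·20] / 2550 = -0.006510
∂h/∂y = [(-35)·(+0.68) − (-110)·(+0.30)] / 2550 = +0.003608
Flow direction (−∇h) has components (+0.006510 E, -0.003608 N).
Azimuth = atan2(E, N) = atan2(+0.006510, -0.003608) = 119.0° ≈ 119°.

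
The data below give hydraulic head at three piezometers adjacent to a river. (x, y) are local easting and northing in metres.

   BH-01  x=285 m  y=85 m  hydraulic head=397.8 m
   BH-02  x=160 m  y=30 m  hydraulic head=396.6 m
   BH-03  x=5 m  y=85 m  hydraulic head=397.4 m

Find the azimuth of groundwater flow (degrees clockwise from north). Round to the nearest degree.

With h = a·x + b·y + c and BH-01 as origin, the differences give:
  (-125)·a + (-55)·b = -1.2
  (-280)·a + 0·b = -0.4
Eliminate b (×0 and ×(-55), subtract): -15400·a = -22.00 → a = ∂h/∂x = +0.001429
Back-substitute: b = ∂h/∂y = +0.01857.
Flow direction (−∇h) has components (-0.001429 E, -0.01857 N).
Azimuth = atan2(E, N) = atan2(-0.001429, -0.01857) = 184.4° ≈ 184°.

184°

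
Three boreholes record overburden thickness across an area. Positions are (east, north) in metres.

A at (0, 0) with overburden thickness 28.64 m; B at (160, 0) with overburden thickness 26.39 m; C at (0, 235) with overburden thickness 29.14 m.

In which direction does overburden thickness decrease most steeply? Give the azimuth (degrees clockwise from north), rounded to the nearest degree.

099°

∂d/∂x = (26.39 − 28.64) / (160 − 0) = -0.01406
∂d/∂y = (29.14 − 28.64) / (235 − 0) = +0.002128
Steepest decrease is along −∇f: components (+0.01406 E, -0.002128 N).
Azimuth = atan2(+0.01406, -0.002128) = 98.6° ≈ 099°.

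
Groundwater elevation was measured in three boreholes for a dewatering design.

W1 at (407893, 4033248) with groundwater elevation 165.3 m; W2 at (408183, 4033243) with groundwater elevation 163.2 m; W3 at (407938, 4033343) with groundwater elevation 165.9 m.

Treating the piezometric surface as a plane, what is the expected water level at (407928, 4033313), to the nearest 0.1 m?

165.7 m

With h = a·x + b·y + c and W1 as origin, the differences give:
  290·a + (-5)·b = -2.1
  45·a + 95·b = +0.6
Eliminate b (×95 and ×(-5), subtract): 27775·a = -196.50 → a = ∂h/∂x = -0.007075
Back-substitute: b = ∂h/∂y = +0.009667.
h(407928, 4033313) = 165.3 + (-0.007075)·(35) + (+0.009667)·(65) = 165.3 -0.248 +0.628 = 165.681 m.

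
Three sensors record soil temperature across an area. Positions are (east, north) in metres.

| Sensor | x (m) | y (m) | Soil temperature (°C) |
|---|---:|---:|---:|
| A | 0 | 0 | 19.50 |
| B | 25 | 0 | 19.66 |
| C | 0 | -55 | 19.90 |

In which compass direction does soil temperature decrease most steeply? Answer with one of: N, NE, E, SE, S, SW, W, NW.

∂T/∂x = (19.66 − 19.50) / (25 − 0) = +0.006400
∂T/∂y = (19.90 − 19.50) / (-55 − 0) = -0.007273
Steepest decrease is along −∇f = (-0.006400 E, +0.007273 N) → northwest.

NW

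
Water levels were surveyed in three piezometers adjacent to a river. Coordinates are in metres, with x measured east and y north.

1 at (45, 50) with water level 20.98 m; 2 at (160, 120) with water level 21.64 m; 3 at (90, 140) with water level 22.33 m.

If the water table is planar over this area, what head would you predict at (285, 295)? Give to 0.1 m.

Three-point gradient (reference 1): Δ to 2 = (115, 70, +0.66), Δ to 3 = (45, 90, +1.35).
∂h/∂x = -0.004875, ∂h/∂y = +0.01744 (det = 7200).
h(285, 295) = 20.98 + (-0.004875)·(240) + (+0.01744)·(245) = 20.98 -1.170 +4.272 = 24.082 m.

24.1 m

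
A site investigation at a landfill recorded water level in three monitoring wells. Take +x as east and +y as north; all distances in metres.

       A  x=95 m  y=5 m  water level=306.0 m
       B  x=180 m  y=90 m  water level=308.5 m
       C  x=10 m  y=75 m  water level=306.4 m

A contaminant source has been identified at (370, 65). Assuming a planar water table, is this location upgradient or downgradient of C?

upgradient

Taking A as reference: B−A = (85, 85, +2.5); C−A = (-85, 70, +0.4).
Solve a·Δx + b·Δy = Δh: det = 85·70 − (-85)·85 = 13175.
∂h/∂x = [(+2.5)·70 − (+0.4)·85] / 13175 = +0.01070
∂h/∂y = [85·(+0.4) − (-85)·(+2.5)] / 13175 = +0.01871
Head at (370, 65) = 306.0 + (+0.01070)·(275) + (+0.01871)·(60) = 310.07 m.
That is higher than the 306.4 m at C, so the point is upgradient.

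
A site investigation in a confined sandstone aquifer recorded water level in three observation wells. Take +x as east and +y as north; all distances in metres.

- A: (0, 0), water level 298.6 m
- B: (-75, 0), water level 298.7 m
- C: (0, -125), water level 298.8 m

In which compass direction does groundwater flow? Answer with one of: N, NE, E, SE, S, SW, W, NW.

∂h/∂x = (298.7 − 298.6) / (-75 − 0) = -0.001333
∂h/∂y = (298.8 − 298.6) / (-125 − 0) = -0.001600
Flow = −∇h = (+0.001333 east, +0.001600 north), which points northeast.

NE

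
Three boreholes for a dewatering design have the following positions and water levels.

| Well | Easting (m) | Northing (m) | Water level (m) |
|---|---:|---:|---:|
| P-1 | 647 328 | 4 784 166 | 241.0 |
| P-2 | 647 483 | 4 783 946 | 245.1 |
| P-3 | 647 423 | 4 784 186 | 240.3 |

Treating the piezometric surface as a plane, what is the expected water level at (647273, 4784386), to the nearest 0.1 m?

236.6 m

Taking P-1 as reference: P-2−P-1 = (155, -220, +4.1); P-3−P-1 = (95, 20, -0.7).
Determinant of the coordinate differences = 155·20 − 95·(-220) = 24000.
∂h/∂x = [(+4.1)·20 − (-0.7)·(-220)] / 24000 = -0.003000
∂h/∂y = [155·(-0.7) − 95·(+4.1)] / 24000 = -0.02075
h(647273, 4784386) = 241.0 + (-0.003000)·(-55) + (-0.02075)·(220) = 241.0 +0.165 -4.565 = 236.600 m.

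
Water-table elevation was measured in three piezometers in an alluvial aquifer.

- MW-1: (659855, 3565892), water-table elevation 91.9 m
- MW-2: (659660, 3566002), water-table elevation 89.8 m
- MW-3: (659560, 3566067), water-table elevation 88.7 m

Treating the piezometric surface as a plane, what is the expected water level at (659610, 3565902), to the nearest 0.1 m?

89.6 m

Taking MW-1 as reference: MW-2−MW-1 = (-195, 110, -2.1); MW-3−MW-1 = (-295, 175, -3.2).
Determinant of the coordinate differences = (-195)·175 − (-295)·110 = -1675.
∂h/∂x = [(-2.1)·175 − (-3.2)·110] / -1675 = +0.009254
∂h/∂y = [(-195)·(-3.2) − (-295)·(-2.1)] / -1675 = -0.002687
h(659610, 3565902) = 91.9 + (+0.009254)·(-245) + (-0.002687)·(10) = 91.9 -2.267 -0.027 = 89.606 m.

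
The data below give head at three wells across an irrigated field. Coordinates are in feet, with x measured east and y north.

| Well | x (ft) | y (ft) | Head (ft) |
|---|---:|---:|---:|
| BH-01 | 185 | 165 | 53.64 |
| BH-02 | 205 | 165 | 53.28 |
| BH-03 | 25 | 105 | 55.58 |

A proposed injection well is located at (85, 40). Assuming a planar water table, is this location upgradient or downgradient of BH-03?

Three-point gradient (reference BH-01): Δ to BH-02 = (20, 0, -0.36), Δ to BH-03 = (-160, -60, +1.94).
∂h/∂x = -0.01800, ∂h/∂y = +0.01567 (det = -1200).
Head at (85, 40) = 53.64 + (-0.01800)·(-100) + (+0.01567)·(-125) = 53.48 ft.
That is lower than the 55.58 ft at BH-03, so the point is downgradient.

downgradient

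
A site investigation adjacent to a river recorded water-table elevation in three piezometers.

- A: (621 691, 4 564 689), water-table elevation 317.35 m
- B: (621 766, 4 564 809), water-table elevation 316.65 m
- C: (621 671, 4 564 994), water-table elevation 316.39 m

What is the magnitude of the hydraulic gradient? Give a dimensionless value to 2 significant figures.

0.0052

Taking A as reference: B−A = (75, 120, -0.70); C−A = (-20, 305, -0.96).
Determinant of the coordinate differences = 75·305 − (-20)·120 = 25275.
∂h/∂x = [(-0.70)·305 − (-0.96)·120] / 25275 = -0.003889
∂h/∂y = [75·(-0.96) − (-20)·(-0.70)] / 25275 = -0.003403
|∇h| = √(-0.003889² + -0.003403²) = 0.005168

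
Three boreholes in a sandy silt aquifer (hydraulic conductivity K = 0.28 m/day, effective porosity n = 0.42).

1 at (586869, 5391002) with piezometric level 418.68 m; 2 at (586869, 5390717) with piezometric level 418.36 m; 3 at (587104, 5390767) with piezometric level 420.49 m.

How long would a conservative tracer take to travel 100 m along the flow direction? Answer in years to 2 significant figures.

Taking 1 as reference: 2−1 = (0, -285, -0.32); 3−1 = (235, -235, +1.81).
Determinant of the coordinate differences = 0·(-235) − 235·(-285) = 66975.
∂h/∂x = [(-0.32)·(-235) − (+1.81)·(-285)] / 66975 = +0.008825
∂h/∂y = [0·(+1.81) − 235·(-0.32)] / 66975 = +0.001123
|∇h| = √(0.008825² + 0.001123²) = 0.008896
Seepage velocity v = K·i/n = 0.28 × 0.008896 / 0.42 = 0.005931 m/day.
t = 100 / 0.005931 = 1.686e+04 days = 46.2 years.

46 years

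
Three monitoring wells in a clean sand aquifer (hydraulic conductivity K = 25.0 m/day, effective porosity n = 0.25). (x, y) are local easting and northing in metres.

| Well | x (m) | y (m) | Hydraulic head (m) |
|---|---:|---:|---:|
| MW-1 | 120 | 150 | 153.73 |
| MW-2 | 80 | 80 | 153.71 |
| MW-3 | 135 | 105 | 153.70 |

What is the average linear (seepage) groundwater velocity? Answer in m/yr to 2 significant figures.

Differences from MW-1: to MW-2 (Δx, Δy, Δh) = (-40, -70, -0.02); to MW-3 = (15, -45, -0.03).
Determinant of the coordinate differences = (-40)·(-45) − 15·(-70) = 2850.
∂h/∂x = [(-0.02)·(-45) − (-0.03)·(-70)] / 2850 = -0.0004211
∂h/∂y = [(-40)·(-0.03) − 15·(-0.02)] / 2850 = +0.0005263
|∇h| = √(-0.0004211² + 0.0005263²) = 0.000674
Seepage velocity v = K·i/n = 25.0 × 0.000674 / 0.25 = 0.0674 m/day = 24.62 m/yr.

25 m/yr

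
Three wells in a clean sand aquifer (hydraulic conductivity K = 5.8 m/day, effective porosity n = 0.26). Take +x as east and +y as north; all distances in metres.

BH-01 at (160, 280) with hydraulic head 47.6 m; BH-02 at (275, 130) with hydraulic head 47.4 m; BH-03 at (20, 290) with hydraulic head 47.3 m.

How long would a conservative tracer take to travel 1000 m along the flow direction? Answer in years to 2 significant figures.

Differences from BH-01: to BH-02 (Δx, Δy, Δh) = (115, -150, -0.2); to BH-03 = (-140, 10, -0.3).
Determinant of the coordinate differences = 115·10 − (-140)·(-150) = -19850.
∂h/∂x = [(-0.2)·10 − (-0.3)·(-150)] / -19850 = +0.002368
∂h/∂y = [115·(-0.3) − (-140)·(-0.2)] / -19850 = +0.003149
|∇h| = √(0.002368² + 0.003149²) = 0.00394
Seepage velocity v = K·i/n = 5.8 × 0.00394 / 0.26 = 0.08789 m/day.
t = 1000 / 0.08789 = 1.138e+04 days = 31.2 years.

31 years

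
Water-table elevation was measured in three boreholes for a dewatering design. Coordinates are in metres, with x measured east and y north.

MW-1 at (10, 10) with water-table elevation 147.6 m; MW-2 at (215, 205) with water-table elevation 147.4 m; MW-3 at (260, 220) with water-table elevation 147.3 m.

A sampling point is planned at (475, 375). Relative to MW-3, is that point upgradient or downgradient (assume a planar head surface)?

With h = a·x + b·y + c and MW-1 as origin, the differences give:
  205·a + 195·b = -0.2
  250·a + 210·b = -0.3
Eliminate b (×210 and ×195, subtract): -5700·a = 16.50 → a = ∂h/∂x = -0.002895
Back-substitute: b = ∂h/∂y = +0.002018.
Head at (475, 375) = 147.6 + (-0.002895)·(465) + (+0.002018)·(365) = 146.99 m.
That is lower than the 147.3 m at MW-3, so the point is downgradient.

downgradient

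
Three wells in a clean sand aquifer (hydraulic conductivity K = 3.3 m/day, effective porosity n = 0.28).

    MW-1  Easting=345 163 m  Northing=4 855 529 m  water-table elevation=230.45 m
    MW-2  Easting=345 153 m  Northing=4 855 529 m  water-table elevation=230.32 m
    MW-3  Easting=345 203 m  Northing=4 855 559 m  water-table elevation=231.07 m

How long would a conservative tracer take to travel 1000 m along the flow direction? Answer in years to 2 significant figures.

With h = a·x + b·y + c and MW-1 as origin, the differences give:
  (-10)·a + 0·b = -0.13
  40·a + 30·b = +0.62
Eliminate b (×30 and ×0, subtract): -300·a = -3.900 → a = ∂h/∂x = +0.01300
Back-substitute: b = ∂h/∂y = +0.003333.
|∇h| = √(0.01300² + 0.003333²) = 0.01342
Seepage velocity v = K·i/n = 3.3 × 0.01342 / 0.28 = 0.1582 m/day.
t = 1000 / 0.1582 = 6321 days = 17.3 years.

17 years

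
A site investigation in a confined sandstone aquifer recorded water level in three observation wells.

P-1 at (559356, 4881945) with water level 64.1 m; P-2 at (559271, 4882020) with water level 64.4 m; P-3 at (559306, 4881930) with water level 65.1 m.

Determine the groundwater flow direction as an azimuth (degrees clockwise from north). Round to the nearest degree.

Three-point gradient (reference P-1): Δ to P-2 = (-85, 75, +0.3), Δ to P-3 = (-50, -15, +1.0).
∂h/∂x = -0.01582, ∂h/∂y = -0.01393 (det = 5025).
Flow direction (−∇h) has components (+0.01582 E, +0.01393 N).
Azimuth = atan2(E, N) = atan2(+0.01582, +0.01393) = 48.6° ≈ 049°.

049°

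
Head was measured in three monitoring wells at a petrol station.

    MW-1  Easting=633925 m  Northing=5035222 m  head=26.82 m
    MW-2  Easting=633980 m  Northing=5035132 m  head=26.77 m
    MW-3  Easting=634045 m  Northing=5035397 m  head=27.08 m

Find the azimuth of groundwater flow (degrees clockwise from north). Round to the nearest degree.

Three-point gradient (reference MW-1): Δ to MW-2 = (55, -90, -0.05), Δ to MW-3 = (120, 175, +0.26).
∂h/∂x = +0.0007173, ∂h/∂y = +0.0009939 (det = 20425).
Flow direction (−∇h) has components (-0.0007173 E, -0.0009939 N).
Azimuth = atan2(E, N) = atan2(-0.0007173, -0.0009939) = 215.8° ≈ 216°.

216°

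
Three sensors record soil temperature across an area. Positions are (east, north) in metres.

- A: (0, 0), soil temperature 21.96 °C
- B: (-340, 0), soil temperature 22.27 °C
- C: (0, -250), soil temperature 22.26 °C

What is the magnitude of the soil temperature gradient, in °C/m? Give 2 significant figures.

0.0015 °C/m

∂T/∂x = (22.27 − 21.96) / (-340 − 0) = -0.0009118
∂T/∂y = (22.26 − 21.96) / (-250 − 0) = -0.001200
|∇f| = √(-0.0009118² + -0.001200²) = 0.001507 °C/m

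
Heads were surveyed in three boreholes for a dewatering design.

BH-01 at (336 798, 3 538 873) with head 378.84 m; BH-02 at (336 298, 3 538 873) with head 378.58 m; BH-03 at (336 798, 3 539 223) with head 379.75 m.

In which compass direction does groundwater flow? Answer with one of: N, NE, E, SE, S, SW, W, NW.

S

∂h/∂x = (378.58 − 378.84) / (336298 − 336798) = +0.0005200
∂h/∂y = (379.75 − 378.84) / (3539223 − 3538873) = +0.002600
Flow = −∇h = (-0.0005200 east, -0.002600 north), which points south.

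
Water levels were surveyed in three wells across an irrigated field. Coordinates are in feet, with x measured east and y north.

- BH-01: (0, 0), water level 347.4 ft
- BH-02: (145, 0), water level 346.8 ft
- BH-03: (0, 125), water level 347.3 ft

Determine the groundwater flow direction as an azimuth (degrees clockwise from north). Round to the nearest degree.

079°

∂h/∂x = (346.8 − 347.4) / (145 − 0) = -0.004138
∂h/∂y = (347.3 − 347.4) / (125 − 0) = -0.0008000
Flow direction (−∇h) has components (+0.004138 E, +0.0008000 N).
Azimuth = atan2(E, N) = atan2(+0.004138, +0.0008000) = 79.1° ≈ 079°.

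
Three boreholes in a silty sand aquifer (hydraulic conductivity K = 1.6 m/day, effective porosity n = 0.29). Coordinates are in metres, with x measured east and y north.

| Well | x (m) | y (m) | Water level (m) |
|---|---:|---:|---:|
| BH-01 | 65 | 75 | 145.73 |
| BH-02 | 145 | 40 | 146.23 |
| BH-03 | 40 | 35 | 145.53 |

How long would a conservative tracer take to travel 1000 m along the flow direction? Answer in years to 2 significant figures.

Differences from BH-01: to BH-02 (Δx, Δy, Δh) = (80, -35, +0.50); to BH-03 = (-25, -40, -0.20).
Solve a·Δx + b·Δy = Δh: det = 80·(-40) − (-25)·(-35) = -4075.
∂h/∂x = [(+0.50)·(-40) − (-0.20)·(-35)] / -4075 = +0.006626
∂h/∂y = [80·(-0.20) − (-25)·(+0.50)] / -4075 = +0.0008589
|∇h| = √(0.006626² + 0.0008589²) = 0.006681
Seepage velocity v = K·i/n = 1.6 × 0.006681 / 0.29 = 0.03686 m/day.
t = 1000 / 0.03686 = 2.713e+04 days = 74.3 years.

74 years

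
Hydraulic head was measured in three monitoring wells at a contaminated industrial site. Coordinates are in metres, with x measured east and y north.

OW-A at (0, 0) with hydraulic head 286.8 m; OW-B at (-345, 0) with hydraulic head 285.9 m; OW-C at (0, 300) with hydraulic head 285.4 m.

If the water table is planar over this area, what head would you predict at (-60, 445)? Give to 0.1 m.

284.6 m

∂h/∂x = (285.9 − 286.8) / (-345 − 0) = +0.002609
∂h/∂y = (285.4 − 286.8) / (300 − 0) = -0.004667
h(-60, 445) = 286.8 + (+0.002609)·(-60) + (-0.004667)·(445) = 286.8 -0.157 -2.077 = 284.567 m.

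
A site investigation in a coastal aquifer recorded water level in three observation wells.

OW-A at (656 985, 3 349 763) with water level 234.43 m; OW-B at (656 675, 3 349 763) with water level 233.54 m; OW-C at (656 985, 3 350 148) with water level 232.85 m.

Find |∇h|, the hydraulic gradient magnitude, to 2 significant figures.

0.0050

∂h/∂x = (233.54 − 234.43) / (656675 − 656985) = +0.002871
∂h/∂y = (232.85 − 234.43) / (3350148 − 3349763) = -0.004104
|∇h| = √(0.002871² + -0.004104²) = 0.005009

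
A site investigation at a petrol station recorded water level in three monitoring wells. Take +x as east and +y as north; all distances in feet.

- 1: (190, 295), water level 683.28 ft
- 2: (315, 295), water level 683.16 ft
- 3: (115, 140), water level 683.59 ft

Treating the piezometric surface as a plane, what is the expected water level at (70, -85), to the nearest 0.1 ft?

684.0 ft

With h = a·x + b·y + c and 1 as origin, the differences give:
  125·a + 0·b = -0.12
  (-75)·a + (-155)·b = +0.31
Eliminate b (×(-155) and ×0, subtract): -19375·a = 18.600 → a = ∂h/∂x = -0.0009600
Back-substitute: b = ∂h/∂y = -0.001535.
h(70, -85) = 683.28 + (-0.0009600)·(-120) + (-0.001535)·(-380) = 683.28 +0.115 +0.583 = 683.979 ft.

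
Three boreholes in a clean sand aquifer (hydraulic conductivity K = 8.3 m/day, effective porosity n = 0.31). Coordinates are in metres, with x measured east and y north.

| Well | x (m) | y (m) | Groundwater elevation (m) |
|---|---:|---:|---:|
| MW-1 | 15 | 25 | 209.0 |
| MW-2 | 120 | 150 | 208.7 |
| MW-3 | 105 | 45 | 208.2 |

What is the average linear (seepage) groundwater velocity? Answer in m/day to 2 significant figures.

0.32 m/day

Differences from MW-1: to MW-2 (Δx, Δy, Δh) = (105, 125, -0.3); to MW-3 = (90, 20, -0.8).
Determinant of the coordinate differences = 105·20 − 90·125 = -9150.
∂h/∂x = [(-0.3)·20 − (-0.8)·125] / -9150 = -0.01027
∂h/∂y = [105·(-0.8) − 90·(-0.3)] / -9150 = +0.006230
|∇h| = √(-0.01027² + 0.006230²) = 0.01201
Seepage velocity v = K·i/n = 8.3 × 0.01201 / 0.31 = 0.3216 m/day.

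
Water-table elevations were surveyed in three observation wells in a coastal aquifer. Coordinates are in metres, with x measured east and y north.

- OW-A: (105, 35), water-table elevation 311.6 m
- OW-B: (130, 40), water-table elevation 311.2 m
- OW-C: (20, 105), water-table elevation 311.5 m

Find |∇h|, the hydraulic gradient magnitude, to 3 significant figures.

Taking OW-A as reference: OW-B−OW-A = (25, 5, -0.4); OW-C−OW-A = (-85, 70, -0.1).
Determinant of the coordinate differences = 25·70 − (-85)·5 = 2175.
∂h/∂x = [(-0.4)·70 − (-0.1)·5] / 2175 = -0.01264
∂h/∂y = [25·(-0.1) − (-85)·(-0.4)] / 2175 = -0.01678
|∇h| = √(-0.01264² + -0.01678²) = 0.02101

0.0210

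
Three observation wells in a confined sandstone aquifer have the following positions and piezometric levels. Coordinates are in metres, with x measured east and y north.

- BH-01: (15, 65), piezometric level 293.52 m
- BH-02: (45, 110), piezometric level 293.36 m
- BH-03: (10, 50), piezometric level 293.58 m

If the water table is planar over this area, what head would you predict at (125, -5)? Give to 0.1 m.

294.0 m

With h = a·x + b·y + c and BH-01 as origin, the differences give:
  30·a + 45·b = -0.16
  (-5)·a + (-15)·b = +0.06
Eliminate b (×(-15) and ×45, subtract): -225·a = -0.300 → a = ∂h/∂x = +0.001333
Back-substitute: b = ∂h/∂y = -0.004444.
h(125, -5) = 293.52 + (+0.001333)·(110) + (-0.004444)·(-70) = 293.52 +0.147 +0.311 = 293.978 m.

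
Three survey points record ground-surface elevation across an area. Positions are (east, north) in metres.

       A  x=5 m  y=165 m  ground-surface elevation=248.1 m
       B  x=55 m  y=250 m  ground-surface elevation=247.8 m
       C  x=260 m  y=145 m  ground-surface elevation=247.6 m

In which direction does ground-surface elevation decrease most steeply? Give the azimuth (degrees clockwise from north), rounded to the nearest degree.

Three-point gradient (reference A): Δ to B = (50, 85, -0.3), Δ to C = (255, -20, -0.5).
∂z/∂x = -0.002139, ∂z/∂y = -0.002271 (det = -22675).
Steepest decrease is along −∇f: components (+0.002139 E, +0.002271 N).
Azimuth = atan2(+0.002139, +0.002271) = 43.3° ≈ 043°.

043°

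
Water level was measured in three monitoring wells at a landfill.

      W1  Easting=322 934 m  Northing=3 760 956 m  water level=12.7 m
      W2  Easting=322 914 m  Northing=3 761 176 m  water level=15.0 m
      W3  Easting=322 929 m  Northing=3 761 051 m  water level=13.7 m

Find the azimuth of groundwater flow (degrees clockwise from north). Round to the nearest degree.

190°

Taking W1 as reference: W2−W1 = (-20, 220, +2.3); W3−W1 = (-5, 95, +1.0).
Solve a·Δx + b·Δy = Δh: det = (-20)·95 − (-5)·220 = -800.
∂h/∂x = [(+2.3)·95 − (+1.0)·220] / -800 = +0.001875
∂h/∂y = [(-20)·(+1.0) − (-5)·(+2.3)] / -800 = +0.01062
Flow direction (−∇h) has components (-0.001875 E, -0.01062 N).
Azimuth = atan2(E, N) = atan2(-0.001875, -0.01062) = 190.0° ≈ 190°.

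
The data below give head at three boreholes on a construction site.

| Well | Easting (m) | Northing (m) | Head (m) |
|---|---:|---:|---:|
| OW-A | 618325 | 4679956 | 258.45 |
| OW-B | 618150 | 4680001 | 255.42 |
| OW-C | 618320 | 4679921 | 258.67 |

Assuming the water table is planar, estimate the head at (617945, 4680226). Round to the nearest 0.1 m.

250.4 m

Differences from OW-A: to OW-B (Δx, Δy, Δh) = (-175, 45, -3.03); to OW-C = (-5, -35, +0.22).
Solve a·Δx + b·Δy = Δh: det = (-175)·(-35) − (-5)·45 = 6350.
∂h/∂x = [(-3.03)·(-35) − (+0.22)·45] / 6350 = +0.01514
∂h/∂y = [(-175)·(+0.22) − (-5)·(-3.03)] / 6350 = -0.008449
h(617945, 4680226) = 258.45 + (+0.01514)·(-380) + (-0.008449)·(270) = 258.45 -5.754 -2.281 = 250.415 m.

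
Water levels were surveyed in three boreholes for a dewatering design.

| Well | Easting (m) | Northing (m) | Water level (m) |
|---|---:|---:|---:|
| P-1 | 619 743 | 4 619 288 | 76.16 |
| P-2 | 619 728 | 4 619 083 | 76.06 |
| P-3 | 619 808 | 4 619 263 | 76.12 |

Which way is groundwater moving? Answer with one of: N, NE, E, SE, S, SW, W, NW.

With h = a·x + b·y + c and P-1 as origin, the differences give:
  (-15)·a + (-205)·b = -0.10
  65·a + (-25)·b = -0.04
Eliminate b (×(-25) and ×(-205), subtract): 13700·a = -5.700 → a = ∂h/∂x = -0.0004161
Back-substitute: b = ∂h/∂y = +0.0005182.
Flow = −∇h = (+0.0004161 east, -0.0005182 north), which points southeast.

SE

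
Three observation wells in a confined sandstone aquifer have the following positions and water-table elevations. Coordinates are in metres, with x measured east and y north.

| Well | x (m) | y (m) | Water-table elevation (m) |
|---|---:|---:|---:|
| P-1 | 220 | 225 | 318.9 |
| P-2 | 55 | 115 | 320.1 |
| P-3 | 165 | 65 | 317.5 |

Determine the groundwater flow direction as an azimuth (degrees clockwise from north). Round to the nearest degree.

Differences from P-1: to P-2 (Δx, Δy, Δh) = (-165, -110, +1.2); to P-3 = (-55, -160, -1.4).
Solve a·Δx + b·Δy = Δh: det = (-165)·(-160) − (-55)·(-110) = 20350.
∂h/∂x = [(+1.2)·(-160) − (-1.4)·(-110)] / 20350 = -0.01700
∂h/∂y = [(-165)·(-1.4) − (-55)·(+1.2)] / 20350 = +0.01459
Flow direction (−∇h) has components (+0.01700 E, -0.01459 N).
Azimuth = atan2(E, N) = atan2(+0.01700, -0.01459) = 130.6° ≈ 131°.

131°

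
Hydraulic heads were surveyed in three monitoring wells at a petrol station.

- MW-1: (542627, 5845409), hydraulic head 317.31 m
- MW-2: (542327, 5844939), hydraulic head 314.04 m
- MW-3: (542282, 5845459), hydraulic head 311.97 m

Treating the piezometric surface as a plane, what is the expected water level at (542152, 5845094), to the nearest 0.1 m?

With h = a·x + b·y + c and MW-1 as origin, the differences give:
  (-300)·a + (-470)·b = -3.27
  (-345)·a + 50·b = -5.34
Eliminate b (×50 and ×(-470), subtract): -177150·a = -2673.300 → a = ∂h/∂x = +0.01509
Back-substitute: b = ∂h/∂y = -0.002675.
h(542152, 5845094) = 317.31 + (+0.01509)·(-475) + (-0.002675)·(-315) = 317.31 -7.168 +0.843 = 310.985 m.

311.0 m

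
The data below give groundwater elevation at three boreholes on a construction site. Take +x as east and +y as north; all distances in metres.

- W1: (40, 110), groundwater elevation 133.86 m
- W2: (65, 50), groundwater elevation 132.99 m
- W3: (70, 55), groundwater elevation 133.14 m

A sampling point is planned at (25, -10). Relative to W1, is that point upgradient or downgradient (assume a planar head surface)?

Differences from W1: to W2 (Δx, Δy, Δh) = (25, -60, -0.87); to W3 = (30, -55, -0.72).
Solve a·Δx + b·Δy = Δh: det = 25·(-55) − 30·(-60) = 425.
∂h/∂x = [(-0.87)·(-55) − (-0.72)·(-60)] / 425 = +0.01094
∂h/∂y = [25·(-0.72) − 30·(-0.87)] / 425 = +0.01906
Head at (25, -10) = 133.86 + (+0.01094)·(-15) + (+0.01906)·(-120) = 131.41 m.
That is lower than the 133.86 m at W1, so the point is downgradient.

downgradient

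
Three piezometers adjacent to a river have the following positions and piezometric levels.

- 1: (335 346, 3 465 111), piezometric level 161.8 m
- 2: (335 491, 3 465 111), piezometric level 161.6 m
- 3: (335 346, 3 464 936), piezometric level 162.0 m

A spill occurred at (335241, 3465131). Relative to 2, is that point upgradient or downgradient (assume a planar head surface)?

∂h/∂x = (161.6 − 161.8) / (335491 − 335346) = -0.001379
∂h/∂y = (162.0 − 161.8) / (3464936 − 3465111) = -0.001143
Head at (335241, 3465131) = 161.8 + (-0.001379)·(-105) + (-0.001143)·(20) = 161.92 m.
That is higher than the 161.6 m at 2, so the point is upgradient.

upgradient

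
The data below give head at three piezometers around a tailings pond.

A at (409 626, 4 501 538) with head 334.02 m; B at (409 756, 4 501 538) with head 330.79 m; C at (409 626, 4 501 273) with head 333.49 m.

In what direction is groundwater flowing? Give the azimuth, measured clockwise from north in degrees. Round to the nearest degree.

∂h/∂x = (330.79 − 334.02) / (409756 − 409626) = -0.02485
∂h/∂y = (333.49 − 334.02) / (4501273 − 4501538) = +0.002000
Flow direction (−∇h) has components (+0.02485 E, -0.002000 N).
Azimuth = atan2(E, N) = atan2(+0.02485, -0.002000) = 94.6° ≈ 095°.

095°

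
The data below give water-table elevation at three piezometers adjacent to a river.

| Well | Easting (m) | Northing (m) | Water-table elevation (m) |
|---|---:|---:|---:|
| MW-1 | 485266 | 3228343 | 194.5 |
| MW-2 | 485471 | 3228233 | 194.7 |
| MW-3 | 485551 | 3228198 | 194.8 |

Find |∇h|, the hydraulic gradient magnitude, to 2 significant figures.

0.0037

Taking MW-1 as reference: MW-2−MW-1 = (205, -110, +0.2); MW-3−MW-1 = (285, -145, +0.3).
Solve a·Δx + b·Δy = Δh: det = 205·(-145) − 285·(-110) = 1625.
∂h/∂x = [(+0.2)·(-145) − (+0.3)·(-110)] / 1625 = +0.002462
∂h/∂y = [205·(+0.3) − 285·(+0.2)] / 1625 = +0.002769
|∇h| = √(0.002462² + 0.002769²) = 0.003705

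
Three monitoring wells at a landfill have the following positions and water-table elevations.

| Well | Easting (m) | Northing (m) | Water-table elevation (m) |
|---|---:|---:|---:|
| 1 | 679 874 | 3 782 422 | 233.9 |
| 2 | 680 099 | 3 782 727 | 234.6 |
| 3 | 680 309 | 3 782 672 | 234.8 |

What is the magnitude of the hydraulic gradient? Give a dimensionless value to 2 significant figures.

Differences from 1: to 2 (Δx, Δy, Δh) = (225, 305, +0.7); to 3 = (435, 250, +0.9).
Determinant of the coordinate differences = 225·250 − 435·305 = -76425.
∂h/∂x = [(+0.7)·250 − (+0.9)·305] / -76425 = +0.001302
∂h/∂y = [225·(+0.9) − 435·(+0.7)] / -76425 = +0.001335
|∇h| = √(0.001302² + 0.001335²) = 0.001865

0.0019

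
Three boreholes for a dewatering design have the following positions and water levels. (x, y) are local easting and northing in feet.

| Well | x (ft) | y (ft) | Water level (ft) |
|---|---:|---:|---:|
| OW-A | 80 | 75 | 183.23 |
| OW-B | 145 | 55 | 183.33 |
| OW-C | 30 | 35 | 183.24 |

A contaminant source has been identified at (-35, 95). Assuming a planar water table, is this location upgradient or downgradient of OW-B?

downgradient

Three-point gradient (reference OW-A): Δ to OW-B = (65, -20, +0.10), Δ to OW-C = (-50, -40, +0.01).
∂h/∂x = +0.001056, ∂h/∂y = -0.001569 (det = -3600).
Head at (-35, 95) = 183.23 + (+0.001056)·(-115) + (-0.001569)·(20) = 183.08 ft.
That is lower than the 183.33 ft at OW-B, so the point is downgradient.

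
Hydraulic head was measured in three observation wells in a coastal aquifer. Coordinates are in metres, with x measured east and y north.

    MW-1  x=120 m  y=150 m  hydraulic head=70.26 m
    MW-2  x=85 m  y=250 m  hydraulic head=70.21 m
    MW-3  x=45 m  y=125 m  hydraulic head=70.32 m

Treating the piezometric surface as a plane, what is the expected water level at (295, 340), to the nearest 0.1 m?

70.0 m

With h = a·x + b·y + c and MW-1 as origin, the differences give:
  (-35)·a + 100·b = -0.05
  (-75)·a + (-25)·b = +0.06
Eliminate b (×(-25) and ×100, subtract): 8375·a = -4.750 → a = ∂h/∂x = -0.0005672
Back-substitute: b = ∂h/∂y = -0.0006985.
h(295, 340) = 70.26 + (-0.0005672)·(175) + (-0.0006985)·(190) = 70.26 -0.099 -0.133 = 70.028 m.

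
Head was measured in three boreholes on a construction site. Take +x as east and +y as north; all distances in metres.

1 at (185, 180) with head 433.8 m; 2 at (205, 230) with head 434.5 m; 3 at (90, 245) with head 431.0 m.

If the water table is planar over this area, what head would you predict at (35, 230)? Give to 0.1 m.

With h = a·x + b·y + c and 1 as origin, the differences give:
  20·a + 50·b = +0.7
  (-95)·a + 65·b = -2.8
Eliminate b (×65 and ×50, subtract): 6050·a = 185.50 → a = ∂h/∂x = +0.03066
Back-substitute: b = ∂h/∂y = +0.001736.
h(35, 230) = 433.8 + (+0.03066)·(-150) + (+0.001736)·(50) = 433.8 -4.599 +0.087 = 429.288 m.

429.3 m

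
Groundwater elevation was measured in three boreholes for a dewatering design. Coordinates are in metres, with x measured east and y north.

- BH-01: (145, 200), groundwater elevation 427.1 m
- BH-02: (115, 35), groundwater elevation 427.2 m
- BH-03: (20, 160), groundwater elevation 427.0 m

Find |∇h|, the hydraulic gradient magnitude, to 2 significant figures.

Three-point gradient (reference BH-01): Δ to BH-02 = (-30, -165, +0.1), Δ to BH-03 = (-125, -40, -0.1).
∂h/∂x = +0.001055, ∂h/∂y = -0.0007979 (det = -19425).
|∇h| = √(0.001055² + -0.0007979²) = 0.001323

0.0013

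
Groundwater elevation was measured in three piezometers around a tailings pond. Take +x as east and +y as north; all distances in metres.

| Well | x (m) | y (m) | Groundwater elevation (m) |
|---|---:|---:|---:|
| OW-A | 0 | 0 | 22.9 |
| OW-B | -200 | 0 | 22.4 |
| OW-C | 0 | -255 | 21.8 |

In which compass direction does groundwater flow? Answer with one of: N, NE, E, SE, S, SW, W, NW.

SW

∂h/∂x = (22.4 − 22.9) / (-200 − 0) = +0.002500
∂h/∂y = (21.8 − 22.9) / (-255 − 0) = +0.004314
Flow = −∇h = (-0.002500 east, -0.004314 north), which points southwest.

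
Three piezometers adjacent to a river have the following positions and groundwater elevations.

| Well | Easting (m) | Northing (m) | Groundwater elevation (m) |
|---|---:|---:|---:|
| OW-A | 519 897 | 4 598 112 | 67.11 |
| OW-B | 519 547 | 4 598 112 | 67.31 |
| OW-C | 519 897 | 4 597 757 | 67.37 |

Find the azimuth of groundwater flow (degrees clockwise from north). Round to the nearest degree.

038°

∂h/∂x = (67.31 − 67.11) / (519547 − 519897) = -0.0005714
∂h/∂y = (67.37 − 67.11) / (4597757 − 4598112) = -0.0007324
Flow direction (−∇h) has components (+0.0005714 E, +0.0007324 N).
Azimuth = atan2(E, N) = atan2(+0.0005714, +0.0007324) = 38.0° ≈ 038°.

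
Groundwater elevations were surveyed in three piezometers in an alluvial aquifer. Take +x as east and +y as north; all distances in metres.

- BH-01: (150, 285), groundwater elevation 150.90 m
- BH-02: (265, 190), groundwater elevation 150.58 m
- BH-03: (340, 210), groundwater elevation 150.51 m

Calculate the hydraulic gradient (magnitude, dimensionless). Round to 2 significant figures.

With h = a·x + b·y + c and BH-01 as origin, the differences give:
  115·a + (-95)·b = -0.32
  190·a + (-75)·b = -0.39
Eliminate b (×(-75) and ×(-95), subtract): 9425·a = -13.050 → a = ∂h/∂x = -0.001385
Back-substitute: b = ∂h/∂y = +0.001692.
|∇h| = √(-0.001385² + 0.001692²) = 0.002187

0.0022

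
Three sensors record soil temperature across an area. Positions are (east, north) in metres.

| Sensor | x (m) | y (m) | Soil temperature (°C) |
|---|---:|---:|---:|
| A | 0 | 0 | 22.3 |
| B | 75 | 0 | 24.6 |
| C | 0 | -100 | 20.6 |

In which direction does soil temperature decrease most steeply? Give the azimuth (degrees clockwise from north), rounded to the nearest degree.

∂T/∂x = (24.6 − 22.3) / (75 − 0) = +0.03067
∂T/∂y = (20.6 − 22.3) / (-100 − 0) = +0.01700
Steepest decrease is along −∇f: components (-0.03067 E, -0.01700 N).
Azimuth = atan2(-0.03067, -0.01700) = 241.0° ≈ 241°.

241°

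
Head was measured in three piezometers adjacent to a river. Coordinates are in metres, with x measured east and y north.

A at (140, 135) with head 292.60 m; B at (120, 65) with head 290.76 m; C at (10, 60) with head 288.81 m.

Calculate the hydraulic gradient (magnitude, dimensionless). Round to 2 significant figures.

With h = a·x + b·y + c and A as origin, the differences give:
  (-20)·a + (-70)·b = -1.84
  (-130)·a + (-75)·b = -3.79
Eliminate b (×(-75) and ×(-70), subtract): -7600·a = -127.300 → a = ∂h/∂x = +0.01675
Back-substitute: b = ∂h/∂y = +0.02150.
|∇h| = √(0.01675² + 0.02150²) = 0.02725

0.027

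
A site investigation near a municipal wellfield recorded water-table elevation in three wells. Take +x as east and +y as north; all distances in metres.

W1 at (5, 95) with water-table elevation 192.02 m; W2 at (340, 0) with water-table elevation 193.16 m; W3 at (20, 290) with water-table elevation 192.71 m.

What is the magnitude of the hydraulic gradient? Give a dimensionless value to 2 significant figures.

Taking W1 as reference: W2−W1 = (335, -95, +1.14); W3−W1 = (15, 195, +0.69).
Determinant of the coordinate differences = 335·195 − 15·(-95) = 66750.
∂h/∂x = [(+1.14)·195 − (+0.69)·(-95)] / 66750 = +0.004312
∂h/∂y = [335·(+0.69) − 15·(+1.14)] / 66750 = +0.003207
|∇h| = √(0.004312² + 0.003207²) = 0.005374

0.0054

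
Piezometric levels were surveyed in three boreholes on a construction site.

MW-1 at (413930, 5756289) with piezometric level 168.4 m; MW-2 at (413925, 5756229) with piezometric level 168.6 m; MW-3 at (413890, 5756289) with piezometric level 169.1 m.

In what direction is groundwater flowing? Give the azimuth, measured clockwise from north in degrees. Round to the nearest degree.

084°

Differences from MW-1: to MW-2 (Δx, Δy, Δh) = (-5, -60, +0.2); to MW-3 = (-40, 0, +0.7).
Determinant of the coordinate differences = (-5)·0 − (-40)·(-60) = -2400.
∂h/∂x = [(+0.2)·0 − (+0.7)·(-60)] / -2400 = -0.01750
∂h/∂y = [(-5)·(+0.7) − (-40)·(+0.2)] / -2400 = -0.001875
Flow direction (−∇h) has components (+0.01750 E, +0.001875 N).
Azimuth = atan2(E, N) = atan2(+0.01750, +0.001875) = 83.9° ≈ 084°.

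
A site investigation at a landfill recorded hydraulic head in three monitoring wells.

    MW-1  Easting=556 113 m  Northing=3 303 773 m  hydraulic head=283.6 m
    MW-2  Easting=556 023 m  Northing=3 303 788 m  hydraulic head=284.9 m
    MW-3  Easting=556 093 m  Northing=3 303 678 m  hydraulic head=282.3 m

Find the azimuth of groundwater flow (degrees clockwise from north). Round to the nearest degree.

Three-point gradient (reference MW-1): Δ to MW-2 = (-90, 15, +1.3), Δ to MW-3 = (-20, -95, -1.3).
∂h/∂x = -0.01175, ∂h/∂y = +0.01616 (det = 8850).
Flow direction (−∇h) has components (+0.01175 E, -0.01616 N).
Azimuth = atan2(E, N) = atan2(+0.01175, -0.01616) = 144.0° ≈ 144°.

144°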